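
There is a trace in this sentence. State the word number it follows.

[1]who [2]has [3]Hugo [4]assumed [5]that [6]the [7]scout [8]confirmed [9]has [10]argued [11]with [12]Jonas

8

The displaced element is "who" (word 1).
It is linked across 2 clause boundaries (that → Ø).
It functions as the subject of "argued", so the gap sits immediately after word 8 ("confirmed").
Base order: Hugo has assumed that the scout confirmed who has argued with Jonas.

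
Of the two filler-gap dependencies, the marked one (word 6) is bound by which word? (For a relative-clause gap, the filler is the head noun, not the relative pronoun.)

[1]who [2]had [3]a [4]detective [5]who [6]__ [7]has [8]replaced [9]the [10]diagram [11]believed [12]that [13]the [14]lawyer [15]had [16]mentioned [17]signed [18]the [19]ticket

The marked gap is inside the relative clause, the subject of "replaced".
Its filler is the head noun "detective" (via "who"), at word 4.
(The other dependency links word 1 to a gap after word 16.)

4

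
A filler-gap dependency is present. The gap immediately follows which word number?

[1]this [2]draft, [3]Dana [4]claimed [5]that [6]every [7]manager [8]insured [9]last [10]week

8

The displaced element is "this draft" (word 2).
It is linked across 1 clause boundary (that).
It functions as the direct object of "insured", so the gap sits immediately after word 8 ("insured").
Base order: Dana claimed that every manager insured this draft last week.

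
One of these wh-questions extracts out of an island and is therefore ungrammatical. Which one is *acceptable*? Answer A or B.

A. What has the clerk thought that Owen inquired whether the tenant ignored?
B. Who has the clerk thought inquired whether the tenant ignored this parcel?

B

In A, the wh-phrase is extracted from inside a wh-island (introduced by "whether"), which blocks movement.
In B, the extraction path crosses only that-complement boundaries, which are transparent.
So B is grammatical.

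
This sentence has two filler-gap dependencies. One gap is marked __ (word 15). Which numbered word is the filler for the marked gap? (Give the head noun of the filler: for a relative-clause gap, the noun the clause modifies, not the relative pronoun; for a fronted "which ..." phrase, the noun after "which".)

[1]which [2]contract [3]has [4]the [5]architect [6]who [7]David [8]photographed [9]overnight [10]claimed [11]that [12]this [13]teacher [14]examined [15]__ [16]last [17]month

2

The marked gap is the direct object of "examined".
Its filler is the fronted wh-phrase "which contract", at word 2.
(The other dependency links word 5 to a gap after word 8.)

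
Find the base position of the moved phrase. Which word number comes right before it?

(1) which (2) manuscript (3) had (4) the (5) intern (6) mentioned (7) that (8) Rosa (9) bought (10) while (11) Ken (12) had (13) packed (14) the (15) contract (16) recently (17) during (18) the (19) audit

9

The displaced element is "which manuscript" (word 2).
It is linked across 1 clause boundary (that).
It functions as the direct object of "bought", so the gap sits immediately after word 9 ("bought").
Base order: The intern had mentioned that Rosa bought which manuscript while Ken had packed the contract recently during the audit.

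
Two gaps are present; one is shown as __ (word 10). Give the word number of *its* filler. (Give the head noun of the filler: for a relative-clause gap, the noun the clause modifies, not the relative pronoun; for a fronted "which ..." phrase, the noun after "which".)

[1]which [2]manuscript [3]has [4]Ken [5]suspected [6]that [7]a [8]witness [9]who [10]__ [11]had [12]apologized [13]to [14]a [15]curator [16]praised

The marked gap is inside the relative clause, the subject of "apologized".
Its filler is the head noun "witness" (via "who"), at word 8.
(The other dependency links word 2 to a gap after word 16.)

8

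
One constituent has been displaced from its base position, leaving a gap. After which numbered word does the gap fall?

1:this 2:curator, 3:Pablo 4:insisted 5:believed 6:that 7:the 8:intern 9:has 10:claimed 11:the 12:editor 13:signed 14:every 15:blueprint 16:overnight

4

The displaced element is "this curator" (word 2).
It is linked across 1 clause boundary (Ø).
It functions as the subject of "believed", so the gap sits immediately after word 4 ("insisted").
Base order: Pablo insisted this curator believed that the intern has claimed the editor signed every blueprint overnight.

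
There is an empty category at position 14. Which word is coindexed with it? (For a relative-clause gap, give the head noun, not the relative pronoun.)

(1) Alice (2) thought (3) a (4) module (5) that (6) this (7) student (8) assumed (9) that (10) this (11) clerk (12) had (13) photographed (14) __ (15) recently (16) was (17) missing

The gap at 14 is the object of "photographed", inside a relative clause.
The relative pronoun is "that" (word 5); it is bound by the head noun immediately before it.
Its filler is the head noun "module", at word 4.

4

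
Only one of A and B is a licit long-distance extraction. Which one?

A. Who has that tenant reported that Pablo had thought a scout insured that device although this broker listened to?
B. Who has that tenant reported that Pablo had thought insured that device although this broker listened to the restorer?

B

In A, the wh-phrase is extracted from inside an adjunct island (introduced by "although"), which blocks movement.
In B, the extraction path crosses only that-complement boundaries, which are transparent.
So B is grammatical.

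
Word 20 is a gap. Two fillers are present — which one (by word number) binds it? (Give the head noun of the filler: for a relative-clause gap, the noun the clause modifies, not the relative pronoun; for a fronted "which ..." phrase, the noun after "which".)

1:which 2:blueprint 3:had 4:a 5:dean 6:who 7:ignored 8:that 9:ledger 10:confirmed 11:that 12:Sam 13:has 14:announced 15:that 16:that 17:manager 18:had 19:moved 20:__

The marked gap is the direct object of "moved".
Its filler is the fronted wh-phrase "which blueprint", at word 2.
(The other dependency links word 5 to a gap after word 6.)

2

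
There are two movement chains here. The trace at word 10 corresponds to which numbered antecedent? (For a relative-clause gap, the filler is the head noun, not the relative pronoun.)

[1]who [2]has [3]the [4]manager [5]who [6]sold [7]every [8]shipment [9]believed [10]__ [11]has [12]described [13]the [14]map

1

The marked gap is the subject of "described".
Its filler is the fronted wh-phrase "who", at word 1.
(The other dependency links word 4 to a gap after word 5.)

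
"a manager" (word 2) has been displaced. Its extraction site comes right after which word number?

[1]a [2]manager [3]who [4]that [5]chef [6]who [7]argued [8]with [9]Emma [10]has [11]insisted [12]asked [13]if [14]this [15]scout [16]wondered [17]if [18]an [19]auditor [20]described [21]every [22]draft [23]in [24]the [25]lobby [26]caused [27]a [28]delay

11

The displaced element is "a manager" (word 2).
It is linked across 1 clause boundary (Ø).
It functions as the subject of "asked", so the gap sits immediately after word 11 ("insisted").
Base order: That chef who argued with Emma has insisted that a manager asked if this scout wondered if an auditor described every draft in the lobby.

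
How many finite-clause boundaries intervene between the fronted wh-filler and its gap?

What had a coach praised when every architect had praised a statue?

0

"what" originates inside the matrix clause — no clause boundary is crossed.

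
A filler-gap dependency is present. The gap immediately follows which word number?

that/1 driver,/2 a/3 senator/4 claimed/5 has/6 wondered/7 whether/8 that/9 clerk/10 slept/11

The displaced element is "that driver" (word 2).
It is linked across 1 clause boundary (Ø).
It functions as the subject of "wondered", so the gap sits immediately after word 5 ("claimed").
Base order: A senator claimed that that driver has wondered whether that clerk slept.

5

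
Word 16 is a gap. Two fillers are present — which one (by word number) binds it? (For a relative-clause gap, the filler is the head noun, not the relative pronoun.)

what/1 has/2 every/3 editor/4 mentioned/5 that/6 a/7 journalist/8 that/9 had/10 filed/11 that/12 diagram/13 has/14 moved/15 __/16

The marked gap is the direct object of "moved".
Its filler is the fronted wh-phrase "what", at word 1.
(The other dependency links word 8 to a gap after word 9.)

1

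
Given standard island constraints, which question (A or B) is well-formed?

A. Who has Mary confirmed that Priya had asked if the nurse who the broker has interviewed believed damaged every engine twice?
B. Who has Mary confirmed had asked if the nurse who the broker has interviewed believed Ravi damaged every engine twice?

In A, the wh-phrase is extracted from inside a wh-island (introduced by "if"), which blocks movement.
In B, the extraction path crosses only that-complement boundaries, which are transparent.
So B is grammatical.

B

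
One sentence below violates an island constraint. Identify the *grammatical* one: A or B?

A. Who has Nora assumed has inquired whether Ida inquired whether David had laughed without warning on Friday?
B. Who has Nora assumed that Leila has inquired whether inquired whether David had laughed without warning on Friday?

In B, the wh-phrase is extracted from inside a wh-island (introduced by "whether"), which blocks movement.
In A, the extraction path crosses only that-complement boundaries, which are transparent.
So A is grammatical.

A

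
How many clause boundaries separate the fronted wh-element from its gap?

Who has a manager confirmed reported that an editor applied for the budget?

1

"who" is extracted from the subject of "reported".
Boundaries crossed, outermost first: [Ø] — 1 in total.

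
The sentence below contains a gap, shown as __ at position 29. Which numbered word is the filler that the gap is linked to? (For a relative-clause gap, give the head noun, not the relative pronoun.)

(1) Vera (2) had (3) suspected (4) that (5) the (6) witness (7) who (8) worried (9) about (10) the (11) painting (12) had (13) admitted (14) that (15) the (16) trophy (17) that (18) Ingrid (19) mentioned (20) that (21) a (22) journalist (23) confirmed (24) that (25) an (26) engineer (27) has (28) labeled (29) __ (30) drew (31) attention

The gap at 29 is the object of "labeled", inside a relative clause.
The relative pronoun is "that" (word 17); it is bound by the head noun immediately before it.
Its filler is the head noun "trophy", at word 16.

16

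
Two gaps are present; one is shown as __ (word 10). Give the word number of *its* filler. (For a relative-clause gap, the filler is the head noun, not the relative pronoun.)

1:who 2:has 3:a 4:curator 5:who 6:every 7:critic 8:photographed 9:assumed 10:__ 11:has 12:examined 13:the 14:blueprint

1

The marked gap is the subject of "examined".
Its filler is the fronted wh-phrase "who", at word 1.
(The other dependency links word 4 to a gap after word 8.)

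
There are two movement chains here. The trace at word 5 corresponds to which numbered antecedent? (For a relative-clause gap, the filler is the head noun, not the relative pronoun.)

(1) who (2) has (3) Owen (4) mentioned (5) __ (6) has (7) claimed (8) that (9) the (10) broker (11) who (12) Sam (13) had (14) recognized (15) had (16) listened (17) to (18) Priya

1

The marked gap is the subject of "claimed".
Its filler is the fronted wh-phrase "who", at word 1.
(The other dependency links word 10 to a gap after word 14.)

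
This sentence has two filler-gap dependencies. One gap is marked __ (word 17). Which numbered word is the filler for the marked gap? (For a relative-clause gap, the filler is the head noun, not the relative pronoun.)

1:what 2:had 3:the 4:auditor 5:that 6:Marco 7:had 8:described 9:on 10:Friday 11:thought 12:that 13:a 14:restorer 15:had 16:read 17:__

The marked gap is the direct object of "read".
Its filler is the fronted wh-phrase "what", at word 1.
(The other dependency links word 4 to a gap after word 8.)

1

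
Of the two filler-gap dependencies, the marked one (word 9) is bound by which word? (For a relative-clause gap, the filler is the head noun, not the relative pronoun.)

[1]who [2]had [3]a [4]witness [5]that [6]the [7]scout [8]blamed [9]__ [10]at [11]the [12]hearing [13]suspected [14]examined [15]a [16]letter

The marked gap is inside the relative clause, the direct object of "blamed".
Its filler is the head noun "witness" (via "that"), at word 4.
(The other dependency links word 1 to a gap after word 13.)

4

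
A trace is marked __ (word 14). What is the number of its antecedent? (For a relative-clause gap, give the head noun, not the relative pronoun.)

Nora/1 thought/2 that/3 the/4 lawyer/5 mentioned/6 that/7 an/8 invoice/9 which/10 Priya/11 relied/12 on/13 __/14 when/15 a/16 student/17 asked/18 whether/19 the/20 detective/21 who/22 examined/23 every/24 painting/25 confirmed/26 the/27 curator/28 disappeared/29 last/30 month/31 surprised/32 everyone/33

9

The gap at 14 is the prepositional object of "relied", inside a relative clause.
The relative pronoun is "which" (word 10); it is bound by the head noun immediately before it.
Its filler is the head noun "invoice", at word 9.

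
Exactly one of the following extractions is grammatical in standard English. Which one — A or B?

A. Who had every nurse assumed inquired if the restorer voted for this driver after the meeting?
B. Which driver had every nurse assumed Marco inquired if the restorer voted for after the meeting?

A

In B, the wh-phrase is extracted from inside a wh-island (introduced by "if"), which blocks movement.
In A, the extraction path crosses only that-complement boundaries, which are transparent.
So A is grammatical.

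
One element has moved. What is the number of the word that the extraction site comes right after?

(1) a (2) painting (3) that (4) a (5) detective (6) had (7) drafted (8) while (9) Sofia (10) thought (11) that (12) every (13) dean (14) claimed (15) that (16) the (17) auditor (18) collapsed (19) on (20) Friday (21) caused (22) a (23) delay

7

The displaced element is "a painting" (word 2).
It functions as the direct object of "drafted", so the gap sits immediately after word 7 ("drafted").
Base order: A detective had drafted a painting while Sofia thought that every dean claimed that the auditor collapsed on Friday.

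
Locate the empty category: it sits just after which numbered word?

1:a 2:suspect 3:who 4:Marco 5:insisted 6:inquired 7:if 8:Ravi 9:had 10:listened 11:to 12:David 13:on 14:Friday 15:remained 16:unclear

The displaced element is "a suspect" (word 2).
It is linked across 1 clause boundary (Ø).
It functions as the subject of "inquired", so the gap sits immediately after word 5 ("insisted").
Base order: Marco insisted a suspect inquired if Ravi had listened to David on Friday.

5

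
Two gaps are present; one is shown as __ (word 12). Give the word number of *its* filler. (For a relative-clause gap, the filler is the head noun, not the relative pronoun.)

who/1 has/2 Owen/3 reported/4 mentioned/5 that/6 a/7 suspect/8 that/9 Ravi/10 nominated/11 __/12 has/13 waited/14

8

The marked gap is inside the relative clause, the direct object of "nominated".
Its filler is the head noun "suspect" (via "that"), at word 8.
(The other dependency links word 1 to a gap after word 4.)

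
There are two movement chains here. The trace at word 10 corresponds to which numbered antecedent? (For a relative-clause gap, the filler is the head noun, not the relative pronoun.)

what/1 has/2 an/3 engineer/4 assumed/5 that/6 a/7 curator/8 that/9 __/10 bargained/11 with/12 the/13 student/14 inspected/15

8

The marked gap is inside the relative clause, the subject of "bargained".
Its filler is the head noun "curator" (via "that"), at word 8.
(The other dependency links word 1 to a gap after word 15.)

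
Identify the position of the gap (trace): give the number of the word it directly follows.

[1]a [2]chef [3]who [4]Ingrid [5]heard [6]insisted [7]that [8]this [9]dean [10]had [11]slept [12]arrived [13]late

5

The displaced element is "a chef" (word 2).
It is linked across 1 clause boundary (Ø).
It functions as the subject of "insisted", so the gap sits immediately after word 5 ("heard").
Base order: Ingrid heard a chef insisted that this dean had slept.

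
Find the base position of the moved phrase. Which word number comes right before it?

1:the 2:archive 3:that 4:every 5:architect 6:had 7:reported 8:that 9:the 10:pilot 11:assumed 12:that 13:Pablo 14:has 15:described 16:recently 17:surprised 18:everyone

The displaced element is "the archive" (word 2).
It is linked across 2 clause boundaries (that → that).
It functions as the direct object of "described", so the gap sits immediately after word 15 ("described").
Base order: Every architect had reported that the pilot assumed that Pablo has described the archive recently.

15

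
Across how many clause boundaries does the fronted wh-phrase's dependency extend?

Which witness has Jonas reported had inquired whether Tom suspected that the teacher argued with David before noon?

1

"which witness" is extracted from the subject of "inquired".
Boundaries crossed, outermost first: [Ø] — 1 in total.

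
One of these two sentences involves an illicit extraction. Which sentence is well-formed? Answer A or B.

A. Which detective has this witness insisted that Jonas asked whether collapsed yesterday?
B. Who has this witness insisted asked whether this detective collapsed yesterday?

In A, the wh-phrase is extracted from inside a wh-island (introduced by "whether"), which blocks movement.
In B, the extraction path crosses only that-complement boundaries, which are transparent.
So B is grammatical.

B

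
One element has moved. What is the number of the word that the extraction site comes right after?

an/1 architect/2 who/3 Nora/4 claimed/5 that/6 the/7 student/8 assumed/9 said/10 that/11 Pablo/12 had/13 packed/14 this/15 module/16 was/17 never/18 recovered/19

The displaced element is "an architect" (word 2).
It is linked across 2 clause boundaries (that → Ø).
It functions as the subject of "said", so the gap sits immediately after word 9 ("assumed").
Base order: Nora claimed that the student assumed an architect said that Pablo had packed this module.

9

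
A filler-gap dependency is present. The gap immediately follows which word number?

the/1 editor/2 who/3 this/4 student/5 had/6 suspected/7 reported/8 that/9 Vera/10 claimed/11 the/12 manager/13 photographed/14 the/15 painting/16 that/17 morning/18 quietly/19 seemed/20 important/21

The displaced element is "the editor" (word 2).
It is linked across 1 clause boundary (Ø).
It functions as the subject of "reported", so the gap sits immediately after word 7 ("suspected").
Base order: This student had suspected that the editor reported that Vera claimed the manager photographed the painting that morning quietly.

7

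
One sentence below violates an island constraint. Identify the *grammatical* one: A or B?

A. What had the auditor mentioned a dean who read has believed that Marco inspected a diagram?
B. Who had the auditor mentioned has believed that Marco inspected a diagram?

B

In A, the wh-phrase is extracted from inside a complex-NP island (relative clause) (introduced by "who"), which blocks movement.
In B, the extraction path crosses only that-complement boundaries, which are transparent.
So B is grammatical.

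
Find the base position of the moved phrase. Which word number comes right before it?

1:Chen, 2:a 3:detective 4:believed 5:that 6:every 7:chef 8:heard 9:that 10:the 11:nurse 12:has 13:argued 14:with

14

The displaced element is "Chen" (word 1).
It is linked across 2 clause boundaries (that → that).
It functions as the object of the preposition "with" of "argued", so the gap sits immediately after word 14 ("with").
Base order: A detective believed that every chef heard that the nurse has argued with Chen.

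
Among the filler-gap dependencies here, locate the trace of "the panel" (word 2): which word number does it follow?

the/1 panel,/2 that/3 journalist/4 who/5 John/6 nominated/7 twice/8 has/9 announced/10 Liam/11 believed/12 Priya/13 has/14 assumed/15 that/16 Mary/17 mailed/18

18

The displaced element is "the panel" (word 2).
It is linked across 3 clause boundaries (Ø → Ø → that).
It functions as the direct object of "mailed", so the gap sits immediately after word 18 ("mailed").
Base order: That journalist who John nominated twice has announced Liam believed Priya has assumed that Mary mailed the panel.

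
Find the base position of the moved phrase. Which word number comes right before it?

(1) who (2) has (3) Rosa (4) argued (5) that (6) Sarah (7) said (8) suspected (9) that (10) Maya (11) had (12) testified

The displaced element is "who" (word 1).
It is linked across 2 clause boundaries (that → Ø).
It functions as the subject of "suspected", so the gap sits immediately after word 7 ("said").
Base order: Rosa has argued that Sarah said who suspected that Maya had testified.

7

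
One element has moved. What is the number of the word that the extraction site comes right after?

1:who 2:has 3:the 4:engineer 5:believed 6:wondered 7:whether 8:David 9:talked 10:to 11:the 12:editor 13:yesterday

The displaced element is "who" (word 1).
It is linked across 1 clause boundary (Ø).
It functions as the subject of "wondered", so the gap sits immediately after word 5 ("believed").
Base order: The engineer has believed that who wondered whether David talked to the editor yesterday.

5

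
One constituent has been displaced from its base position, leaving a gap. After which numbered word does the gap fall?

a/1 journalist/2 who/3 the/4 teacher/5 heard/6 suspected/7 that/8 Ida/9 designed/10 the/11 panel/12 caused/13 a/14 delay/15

6

The displaced element is "a journalist" (word 2).
It is linked across 1 clause boundary (Ø).
It functions as the subject of "suspected", so the gap sits immediately after word 6 ("heard").
Base order: The teacher heard a journalist suspected that Ida designed the panel.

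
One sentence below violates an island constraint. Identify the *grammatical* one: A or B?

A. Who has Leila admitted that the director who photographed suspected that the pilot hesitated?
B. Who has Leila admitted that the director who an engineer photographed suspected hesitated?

In A, the wh-phrase is extracted from inside a complex-NP island (relative clause) (introduced by "who"), which blocks movement.
In B, the extraction path crosses only that-complement boundaries, which are transparent.
So B is grammatical.

B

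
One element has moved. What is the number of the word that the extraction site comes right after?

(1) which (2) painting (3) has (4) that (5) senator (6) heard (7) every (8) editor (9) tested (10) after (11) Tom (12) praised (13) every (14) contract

The displaced element is "which painting" (word 2).
It is linked across 1 clause boundary (Ø).
It functions as the direct object of "tested", so the gap sits immediately after word 9 ("tested").
Base order: That senator has heard every editor tested which painting after Tom praised every contract.

9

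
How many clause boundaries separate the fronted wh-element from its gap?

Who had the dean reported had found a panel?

"who" is extracted from the subject of "found".
Boundaries crossed, outermost first: [Ø] — 1 in total.

1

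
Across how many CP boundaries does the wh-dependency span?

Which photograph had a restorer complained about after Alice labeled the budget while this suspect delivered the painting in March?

0

"which photograph" originates inside the matrix clause — no clause boundary is crossed.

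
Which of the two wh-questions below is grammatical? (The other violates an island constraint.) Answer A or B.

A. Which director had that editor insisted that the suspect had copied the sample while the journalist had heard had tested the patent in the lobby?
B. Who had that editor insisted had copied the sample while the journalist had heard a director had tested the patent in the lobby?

In A, the wh-phrase is extracted from inside an adjunct island (introduced by "while"), which blocks movement.
In B, the extraction path crosses only that-complement boundaries, which are transparent.
So B is grammatical.

B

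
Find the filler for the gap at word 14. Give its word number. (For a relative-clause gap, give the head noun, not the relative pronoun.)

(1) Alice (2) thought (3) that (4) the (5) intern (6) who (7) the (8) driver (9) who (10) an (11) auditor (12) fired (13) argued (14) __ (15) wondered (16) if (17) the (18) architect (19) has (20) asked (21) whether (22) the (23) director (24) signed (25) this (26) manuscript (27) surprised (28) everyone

The gap at 14 is the subject of "wondered", inside a relative clause.
The relative pronoun is "who" (word 6); it is bound by the head noun immediately before it.
Its filler is the head noun "intern", at word 5.

5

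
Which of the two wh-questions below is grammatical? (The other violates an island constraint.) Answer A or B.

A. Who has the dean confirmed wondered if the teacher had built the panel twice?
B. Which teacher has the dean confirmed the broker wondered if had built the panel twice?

In B, the wh-phrase is extracted from inside a wh-island (introduced by "if"), which blocks movement.
In A, the extraction path crosses only that-complement boundaries, which are transparent.
So A is grammatical.

A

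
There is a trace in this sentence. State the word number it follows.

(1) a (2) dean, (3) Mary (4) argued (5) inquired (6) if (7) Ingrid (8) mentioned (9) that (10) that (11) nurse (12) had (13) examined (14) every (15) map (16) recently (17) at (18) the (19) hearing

4

The displaced element is "a dean" (word 2).
It is linked across 1 clause boundary (Ø).
It functions as the subject of "inquired", so the gap sits immediately after word 4 ("argued").
Base order: Mary argued that a dean inquired if Ingrid mentioned that that nurse had examined every map recently at the hearing.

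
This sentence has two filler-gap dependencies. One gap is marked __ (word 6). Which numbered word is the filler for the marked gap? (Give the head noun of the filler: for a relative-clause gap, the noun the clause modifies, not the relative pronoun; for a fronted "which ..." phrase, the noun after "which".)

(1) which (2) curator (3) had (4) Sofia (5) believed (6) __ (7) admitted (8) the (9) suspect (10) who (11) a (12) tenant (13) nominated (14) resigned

2

The marked gap is the subject of "admitted".
Its filler is the fronted wh-phrase "which curator", at word 2.
(The other dependency links word 9 to a gap after word 13.)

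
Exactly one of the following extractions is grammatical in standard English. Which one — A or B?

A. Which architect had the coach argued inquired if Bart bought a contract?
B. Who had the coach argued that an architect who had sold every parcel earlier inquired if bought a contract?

In B, the wh-phrase is extracted from inside a wh-island (introduced by "if"), which blocks movement.
In A, the extraction path crosses only that-complement boundaries, which are transparent.
So A is grammatical.

A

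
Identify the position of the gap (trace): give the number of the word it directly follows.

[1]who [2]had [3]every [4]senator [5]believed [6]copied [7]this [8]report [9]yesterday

5

The displaced element is "who" (word 1).
It is linked across 1 clause boundary (Ø).
It functions as the subject of "copied", so the gap sits immediately after word 5 ("believed").
Base order: Every senator had believed that who copied this report yesterday.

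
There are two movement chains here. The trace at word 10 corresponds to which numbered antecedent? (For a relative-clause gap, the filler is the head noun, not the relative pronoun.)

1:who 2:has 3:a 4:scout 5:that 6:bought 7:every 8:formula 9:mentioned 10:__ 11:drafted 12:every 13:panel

1

The marked gap is the subject of "drafted".
Its filler is the fronted wh-phrase "who", at word 1.
(The other dependency links word 4 to a gap after word 5.)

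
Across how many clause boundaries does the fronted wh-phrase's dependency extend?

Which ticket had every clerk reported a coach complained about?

"which ticket" is extracted from the PP object of "complained".
Boundaries crossed, outermost first: [Ø] — 1 in total.

1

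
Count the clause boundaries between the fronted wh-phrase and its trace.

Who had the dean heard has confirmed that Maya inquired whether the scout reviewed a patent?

"who" is extracted from the subject of "confirmed".
Boundaries crossed, outermost first: [Ø] — 1 in total.

1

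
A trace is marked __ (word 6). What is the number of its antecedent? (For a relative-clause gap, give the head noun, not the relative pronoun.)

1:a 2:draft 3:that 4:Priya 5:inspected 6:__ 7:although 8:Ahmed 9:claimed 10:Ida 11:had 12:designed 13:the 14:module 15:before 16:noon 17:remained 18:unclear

The gap at 6 is the object of "inspected", inside a relative clause.
The relative pronoun is "that" (word 3); it is bound by the head noun immediately before it.
Its filler is the head noun "draft", at word 2.

2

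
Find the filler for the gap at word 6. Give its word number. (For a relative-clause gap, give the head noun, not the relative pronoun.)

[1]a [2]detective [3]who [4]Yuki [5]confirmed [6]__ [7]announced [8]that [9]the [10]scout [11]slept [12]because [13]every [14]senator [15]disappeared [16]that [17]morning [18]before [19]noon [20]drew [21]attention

2

The gap at 6 is the subject of "announced", inside a relative clause.
The relative pronoun is "who" (word 3); it is bound by the head noun immediately before it.
Its filler is the head noun "detective", at word 2.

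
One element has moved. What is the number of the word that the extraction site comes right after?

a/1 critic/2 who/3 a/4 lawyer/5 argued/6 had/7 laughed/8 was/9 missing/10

6

The displaced element is "a critic" (word 2).
It is linked across 1 clause boundary (Ø).
It functions as the subject of "laughed", so the gap sits immediately after word 6 ("argued").
Base order: A lawyer argued a critic had laughed.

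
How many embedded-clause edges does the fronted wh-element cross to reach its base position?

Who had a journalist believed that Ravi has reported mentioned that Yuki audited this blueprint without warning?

"who" is extracted from the subject of "mentioned".
Boundaries crossed, outermost first: [that], [Ø] — 2 in total.

2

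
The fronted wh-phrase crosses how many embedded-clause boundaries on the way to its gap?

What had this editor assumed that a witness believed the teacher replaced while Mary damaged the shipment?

"what" is extracted from the object of "replaced".
Boundaries crossed, outermost first: [that], [Ø] — 2 in total.

2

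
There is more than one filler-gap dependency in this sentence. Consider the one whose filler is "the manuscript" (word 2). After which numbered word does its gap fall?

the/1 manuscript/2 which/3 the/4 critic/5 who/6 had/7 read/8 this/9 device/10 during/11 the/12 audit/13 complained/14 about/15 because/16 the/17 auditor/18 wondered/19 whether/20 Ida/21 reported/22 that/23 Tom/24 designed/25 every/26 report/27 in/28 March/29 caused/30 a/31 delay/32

The displaced element is "the manuscript" (word 2).
It functions as the object of the preposition "about" of "complained", so the gap sits immediately after word 15 ("about").
Base order: The critic who had read this device during the audit complained about the manuscript because the auditor wondered whether Ida reported that Tom designed every report in March.

15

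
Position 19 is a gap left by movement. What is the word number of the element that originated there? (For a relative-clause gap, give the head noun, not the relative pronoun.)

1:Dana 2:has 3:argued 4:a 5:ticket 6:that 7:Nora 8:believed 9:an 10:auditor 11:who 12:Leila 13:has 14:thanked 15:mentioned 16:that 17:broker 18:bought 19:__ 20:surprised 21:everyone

The gap at 19 is the object of "bought", inside a relative clause.
The relative pronoun is "that" (word 6); it is bound by the head noun immediately before it.
Its filler is the head noun "ticket", at word 5.

5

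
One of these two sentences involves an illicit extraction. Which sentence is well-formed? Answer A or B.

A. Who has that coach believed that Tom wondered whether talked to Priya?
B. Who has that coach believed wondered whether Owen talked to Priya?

In A, the wh-phrase is extracted from inside a wh-island (introduced by "whether"), which blocks movement.
In B, the extraction path crosses only that-complement boundaries, which are transparent.
So B is grammatical.

B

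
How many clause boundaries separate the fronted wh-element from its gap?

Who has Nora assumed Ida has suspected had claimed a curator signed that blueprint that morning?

"who" is extracted from the subject of "claimed".
Boundaries crossed, outermost first: [Ø], [Ø] — 2 in total.

2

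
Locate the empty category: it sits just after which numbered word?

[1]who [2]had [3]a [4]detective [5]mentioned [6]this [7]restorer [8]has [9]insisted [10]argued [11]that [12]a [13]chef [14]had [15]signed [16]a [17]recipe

9

The displaced element is "who" (word 1).
It is linked across 2 clause boundaries (Ø → Ø).
It functions as the subject of "argued", so the gap sits immediately after word 9 ("insisted").
Base order: A detective had mentioned this restorer has insisted who argued that a chef had signed a recipe.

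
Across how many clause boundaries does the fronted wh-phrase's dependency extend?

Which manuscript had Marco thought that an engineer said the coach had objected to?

"which manuscript" is extracted from the PP object of "objected".
Boundaries crossed, outermost first: [that], [Ø] — 2 in total.

2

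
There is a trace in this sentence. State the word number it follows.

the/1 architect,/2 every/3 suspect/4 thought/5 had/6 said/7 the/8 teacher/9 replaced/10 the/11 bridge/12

The displaced element is "the architect" (word 2).
It is linked across 1 clause boundary (Ø).
It functions as the subject of "said", so the gap sits immediately after word 5 ("thought").
Base order: Every suspect thought that the architect had said the teacher replaced the bridge.

5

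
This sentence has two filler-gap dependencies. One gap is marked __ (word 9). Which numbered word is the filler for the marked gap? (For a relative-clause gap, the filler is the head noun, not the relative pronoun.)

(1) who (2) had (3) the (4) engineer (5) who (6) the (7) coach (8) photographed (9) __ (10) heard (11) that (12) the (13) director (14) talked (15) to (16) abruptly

4

The marked gap is inside the relative clause, the direct object of "photographed".
Its filler is the head noun "engineer" (via "who"), at word 4.
(The other dependency links word 1 to a gap after word 15.)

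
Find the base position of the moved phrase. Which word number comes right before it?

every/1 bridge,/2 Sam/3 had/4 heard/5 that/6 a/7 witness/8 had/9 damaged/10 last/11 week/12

The displaced element is "every bridge" (word 2).
It is linked across 1 clause boundary (that).
It functions as the direct object of "damaged", so the gap sits immediately after word 10 ("damaged").
Base order: Sam had heard that a witness had damaged every bridge last week.

10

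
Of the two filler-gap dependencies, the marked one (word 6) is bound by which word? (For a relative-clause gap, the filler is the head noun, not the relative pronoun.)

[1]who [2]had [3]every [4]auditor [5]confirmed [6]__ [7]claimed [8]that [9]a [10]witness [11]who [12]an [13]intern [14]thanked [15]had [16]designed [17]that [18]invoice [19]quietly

1

The marked gap is the subject of "claimed".
Its filler is the fronted wh-phrase "who", at word 1.
(The other dependency links word 10 to a gap after word 14.)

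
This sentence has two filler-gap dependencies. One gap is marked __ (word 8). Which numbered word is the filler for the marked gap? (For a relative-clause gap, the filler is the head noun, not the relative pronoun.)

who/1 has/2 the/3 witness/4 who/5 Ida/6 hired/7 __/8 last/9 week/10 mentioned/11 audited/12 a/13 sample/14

The marked gap is inside the relative clause, the direct object of "hired".
Its filler is the head noun "witness" (via "who"), at word 4.
(The other dependency links word 1 to a gap after word 11.)

4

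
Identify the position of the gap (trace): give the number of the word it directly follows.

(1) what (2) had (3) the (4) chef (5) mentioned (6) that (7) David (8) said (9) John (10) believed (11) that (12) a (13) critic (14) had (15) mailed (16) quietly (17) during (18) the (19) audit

The displaced element is "what" (word 1).
It is linked across 3 clause boundaries (that → Ø → that).
It functions as the direct object of "mailed", so the gap sits immediately after word 15 ("mailed").
Base order: The chef had mentioned that David said John believed that a critic had mailed what quietly during the audit.

15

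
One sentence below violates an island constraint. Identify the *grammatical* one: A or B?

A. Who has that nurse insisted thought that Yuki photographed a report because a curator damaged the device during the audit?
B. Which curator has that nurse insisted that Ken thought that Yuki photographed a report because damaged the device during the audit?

In B, the wh-phrase is extracted from inside an adjunct island (introduced by "because"), which blocks movement.
In A, the extraction path crosses only that-complement boundaries, which are transparent.
So A is grammatical.

A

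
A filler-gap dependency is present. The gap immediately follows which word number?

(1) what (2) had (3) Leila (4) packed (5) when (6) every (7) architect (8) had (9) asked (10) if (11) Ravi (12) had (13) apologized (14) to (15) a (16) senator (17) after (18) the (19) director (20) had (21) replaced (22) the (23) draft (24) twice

4

The displaced element is "what" (word 1).
It functions as the direct object of "packed", so the gap sits immediately after word 4 ("packed").
Base order: Leila had packed what when every architect had asked if Ravi had apologized to a senator after the director had replaced the draft twice.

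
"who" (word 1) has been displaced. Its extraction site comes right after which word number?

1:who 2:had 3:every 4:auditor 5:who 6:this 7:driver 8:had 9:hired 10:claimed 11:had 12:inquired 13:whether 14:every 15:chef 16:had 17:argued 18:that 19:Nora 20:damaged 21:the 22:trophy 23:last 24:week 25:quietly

The displaced element is "who" (word 1).
It is linked across 1 clause boundary (Ø).
It functions as the subject of "inquired", so the gap sits immediately after word 10 ("claimed").
Base order: Every auditor who this driver had hired had claimed that who had inquired whether every chef had argued that Nora damaged the trophy last week quietly.

10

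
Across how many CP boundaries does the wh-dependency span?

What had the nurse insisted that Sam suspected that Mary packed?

2

"what" is extracted from the object of "packed".
Boundaries crossed, outermost first: [that], [that] — 2 in total.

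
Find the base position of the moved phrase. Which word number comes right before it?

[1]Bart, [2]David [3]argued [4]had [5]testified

The displaced element is "Bart" (word 1).
It is linked across 1 clause boundary (Ø).
It functions as the subject of "testified", so the gap sits immediately after word 3 ("argued").
Base order: David argued that Bart had testified.

3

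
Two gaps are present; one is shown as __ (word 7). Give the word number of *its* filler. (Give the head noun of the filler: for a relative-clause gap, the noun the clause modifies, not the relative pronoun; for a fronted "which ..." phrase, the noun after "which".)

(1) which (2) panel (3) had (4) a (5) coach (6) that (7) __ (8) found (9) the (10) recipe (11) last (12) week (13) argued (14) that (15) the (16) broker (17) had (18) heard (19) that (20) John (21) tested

5

The marked gap is inside the relative clause, the subject of "found".
Its filler is the head noun "coach" (via "that"), at word 5.
(The other dependency links word 2 to a gap after word 21.)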